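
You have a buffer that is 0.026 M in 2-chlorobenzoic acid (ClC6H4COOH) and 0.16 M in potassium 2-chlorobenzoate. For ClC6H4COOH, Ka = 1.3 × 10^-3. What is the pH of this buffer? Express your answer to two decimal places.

pH = 3.68

pKa = −log(1.3 × 10^-3) = 2.886
Using pH = pKa + log([base]/[acid]) with [base]/[acid] = 0.16/0.026:
pH = 2.886 + (+0.789) = 3.68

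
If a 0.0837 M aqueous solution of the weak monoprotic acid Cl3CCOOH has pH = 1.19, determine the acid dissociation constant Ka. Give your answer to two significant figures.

Ka = 2.2 × 10^-1

[H+] = 10^(-1.19) = 6.46 × 10^-2 M
At equilibrium [HA] = 0.0837 − 6.46 × 10^-2 = 1.91 × 10^-2 M
Ka = [H+][A-]/[HA] = (6.46 × 10^-2)² / 1.91 × 10^-2 = 2.2 × 10^-1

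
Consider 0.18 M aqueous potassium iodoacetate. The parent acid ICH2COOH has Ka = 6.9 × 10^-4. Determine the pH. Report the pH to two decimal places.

pH = 8.21

ICH2COO- is the conjugate base of the weak acid ICH2COOH.
Kb = Kw/Ka = 1.0×10^-14 / 6.9 × 10^-4 = 1.45 × 10^-11
Kb = [OH-]²/(0.18 − [OH-]) = 1.45 × 10^-11
Since Kb ≪ C₀, [OH-] ≈ √(Kb·C₀) = 1.62 × 10^-6 M.
pOH = 5.79, so pH = 14.00 − pOH = 8.21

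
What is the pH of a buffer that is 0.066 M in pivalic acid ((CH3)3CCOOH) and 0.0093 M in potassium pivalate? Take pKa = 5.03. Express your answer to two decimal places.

pH = 4.18

pH = pKa + log([A⁻]/[HA]) = 5.03 + log(0.0093/0.066)
pH = 5.03 + (-0.851) = 4.18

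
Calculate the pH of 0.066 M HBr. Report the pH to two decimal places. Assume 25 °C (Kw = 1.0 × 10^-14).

pH = 1.18

HBr is a strong acid and dissociates completely, so [H+] = 0.066 M.
pH = -log(0.066) = 1.18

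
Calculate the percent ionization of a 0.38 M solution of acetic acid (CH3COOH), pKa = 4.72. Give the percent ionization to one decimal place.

CH3COOH ⇌ CH3COO- + H+; let x = [H+] at equilibrium.
Ka = 10^(−4.72) = 1.91 × 10^-5
x ≈ √(Ka·C₀) = √(1.91 × 10^-5 × 0.38) = 2.69 × 10^-3 M
Fraction ionized = 2.69 × 10^-3 / 0.38 = 0.0071 → 0.7%

0.7%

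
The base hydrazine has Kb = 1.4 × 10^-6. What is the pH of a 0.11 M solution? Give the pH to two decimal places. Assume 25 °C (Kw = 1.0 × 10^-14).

N2H4 + H2O ⇌ N2H5+ + OH-
From the ICE table, Kb = x²/(0.11 − x) = 1.4 × 10^-6.
Since Kb ≪ C₀, x ≈ √(Kb·C₀) = 3.92 × 10^-4 M.
(x/C₀ = 0.36% < 5%, so the approximation holds.)
pOH = 3.41, so pH = 14.00 − pOH = 10.59

pH = 10.59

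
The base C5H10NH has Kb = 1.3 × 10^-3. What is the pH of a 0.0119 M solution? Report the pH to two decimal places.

C5H10NH + H2O ⇌ C5H10NH2+ + OH-
Kb = x²/(0.0119 − x) = 1.3 × 10^-3
Here C₀/Kb ≈ 9.15, so the small-x approximation fails. Use the quadratic:
x = [−0.0013 + √(0.0013² + 6.19e-05)]/2 = 3.34 × 10^-3 M
pOH = 2.48, so pH = 14.00 − pOH = 11.52

pH = 11.52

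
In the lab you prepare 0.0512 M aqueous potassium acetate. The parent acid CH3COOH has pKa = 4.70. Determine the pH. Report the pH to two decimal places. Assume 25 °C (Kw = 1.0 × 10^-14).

pH = 8.70

CH3COO- is the conjugate base of the weak acid CH3COOH.
Ka = 10^(−4.70) = 2.00 × 10^-5
Kb = Kw/Ka = 1.0×10^-14 / 2.00 × 10^-5 = 5.00 × 10^-10
Let x = [OH-] at equilibrium. Kb = x²/(0.0512 − x).
Neglecting x in the denominator: x = √(5.00 × 10^-10 × 0.0512) = 5.06 × 10^-6 M
(x/C₀ = 0.0099% < 5%, so the approximation holds.)
pOH = 5.30, so pH = 14.00 − pOH = 8.70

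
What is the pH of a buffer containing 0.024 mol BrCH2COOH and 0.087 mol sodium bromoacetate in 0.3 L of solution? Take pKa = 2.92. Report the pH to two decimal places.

pH = 3.48

Henderson–Hasselbalch: pH = pKa + log([BrCH2COO-]/[BrCH2COOH]) = 2.92 + log(0.087/0.024)
pH = 2.92 + (+0.559) = 3.48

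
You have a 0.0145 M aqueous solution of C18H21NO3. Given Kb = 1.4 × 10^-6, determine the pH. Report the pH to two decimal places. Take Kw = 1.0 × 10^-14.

C18H21NO3 + H2O ⇌ C18H22NO3+ + OH-
Kb = x²/(0.0145 − x) = 1.4 × 10^-6
Assume x ≪ 0.0145: x ≈ √(1.4 × 10^-6 × 0.0145) = 1.42 × 10^-4 M
pOH = 3.85, so pH = 14.00 − pOH = 10.15

pH = 10.15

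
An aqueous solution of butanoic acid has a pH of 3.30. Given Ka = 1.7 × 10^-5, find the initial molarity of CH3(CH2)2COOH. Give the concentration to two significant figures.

C₀ = 1.5 × 10^-2 M

[H+] = 10^(-3.30) = 5.01 × 10^-4 M = x
Ka = x²/(C₀ − x) ⇒ C₀ = x + x²/Ka
C₀ = 5.01 × 10^-4 + (5.01 × 10^-4)²/(1.7 × 10^-5) = 1.53 × 10^-2 M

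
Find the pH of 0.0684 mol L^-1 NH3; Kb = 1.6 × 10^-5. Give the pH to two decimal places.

NH3 + H2O ⇌ NH4+ + OH-
Let x = [OH-] at equilibrium. Kb = x²/(0.0684 − x).
Neglecting x in the denominator: x = √(1.6 × 10^-5 × 0.0684) = 1.05 × 10^-3 M
(x/C₀ = 1.5% < 5%, so the approximation holds.)
pOH = −log(1.05 × 10^-3) = 2.98; pH = 14.00 − 2.98 = 11.02

pH = 11.02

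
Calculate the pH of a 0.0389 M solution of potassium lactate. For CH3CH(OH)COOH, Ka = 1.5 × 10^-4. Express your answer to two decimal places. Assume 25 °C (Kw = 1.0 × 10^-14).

CH3CH(OH)COO- is the conjugate base of the weak acid CH3CH(OH)COOH.
Kb = Kw/Ka = 1.0×10^-14 / 1.5 × 10^-4 = 6.67 × 10^-11
Kb = [OH-]²/(0.0389 − [OH-]) = 6.67 × 10^-11
Since Kb ≪ C₀, [OH-] ≈ √(Kb·C₀) = 1.61 × 10^-6 M.
([OH-]/C₀ = 0.0041% < 5%, so the approximation holds.)
pOH = −log(1.61 × 10^-6) = 5.79; pH = 14.00 − 5.79 = 8.21

pH = 8.21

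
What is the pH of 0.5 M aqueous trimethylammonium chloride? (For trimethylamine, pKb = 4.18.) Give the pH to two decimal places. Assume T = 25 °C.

pH = 5.06

(CH3)3NH+ is the conjugate acid of the weak base (CH3)3N.
Kb = 10^(−4.18) = 6.61 × 10^-5
Ka = Kw/Kb = 1.0×10^-14 / 6.61 × 10^-5 = 1.51 × 10^-10
From the ICE table, Ka = x²/(0.5 − x) = 1.51 × 10^-10.
Neglecting x in the denominator: x = √(1.51 × 10^-10 × 0.5) = 8.69 × 10^-6 M
Check: 0.0017% ionized — well under 5%, approximation valid.
pH = −log(8.69 × 10^-6) = 5.06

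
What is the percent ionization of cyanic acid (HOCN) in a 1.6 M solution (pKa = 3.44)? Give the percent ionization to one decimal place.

HOCN ⇌ OCN- + H+; let x = [H+] at equilibrium.
Ka = 10^(−3.44) = 3.63 × 10^-4
x ≈ √(Ka·C₀) = √(3.63 × 10^-4 × 1.6) = 2.41 × 10^-2 M
Fraction ionized = 2.41 × 10^-2 / 1.6 = 0.0151 → 1.5%

1.5%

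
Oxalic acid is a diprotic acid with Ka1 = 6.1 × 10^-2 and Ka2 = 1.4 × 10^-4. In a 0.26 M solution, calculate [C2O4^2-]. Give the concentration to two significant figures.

1.4 × 10^-4 M

First ionization gives [H+] ≈ [HC2O4-] = 9.91 × 10^-2 M.
Second step: Ka2 = [H+][C2O4^2-]/[HC2O4-] ≈ [C2O4^2-] (since [H+] ≈ [HC2O4-]).
So [C2O4^2-] ≈ Ka2.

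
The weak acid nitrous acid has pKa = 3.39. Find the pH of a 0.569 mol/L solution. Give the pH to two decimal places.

pH = 1.82

HNO2 ⇌ NO2- + H+
Ka = 10^(−3.39) = 4.07 × 10^-4
Let x = [H+] at equilibrium. Ka = x²/(0.569 − x).
Assume x ≪ 0.569: x ≈ √(4.07 × 10^-4 × 0.569) = 1.52 × 10^-2 M
(x/C₀ = 2.7% < 5%, so the approximation holds.)
pH = −log[H+] = −log(1.52 × 10^-2) = 1.82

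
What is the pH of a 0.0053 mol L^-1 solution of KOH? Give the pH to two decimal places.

pH = 11.72

KOH is a strong base; [OH-] = 0.0053 M.
pOH = -log(0.0053) = 2.28
pH = 14.00 - 2.28 = 11.72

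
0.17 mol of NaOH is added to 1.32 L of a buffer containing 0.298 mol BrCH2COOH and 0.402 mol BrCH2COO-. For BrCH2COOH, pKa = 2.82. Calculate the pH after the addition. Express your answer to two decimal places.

After neutralization: n(BrCH2COOH) = 0.128 mol, n(BrCH2COO-) = 0.572 mol.
Henderson–Hasselbalch with mole ratio 0.572/0.128: pH = 2.82 + (+0.650)

pH = 3.47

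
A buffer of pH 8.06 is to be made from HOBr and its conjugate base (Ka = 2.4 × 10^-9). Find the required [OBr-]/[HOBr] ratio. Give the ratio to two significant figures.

ratio = 0.28

pKa = -log(2.4 × 10^-9) = 8.620
pH = pKa + log(r) ⇒ log(r) = 8.06 − 8.620 = -0.560
r = [OBr-]/[HOBr] = 10^(-0.560) = 0.275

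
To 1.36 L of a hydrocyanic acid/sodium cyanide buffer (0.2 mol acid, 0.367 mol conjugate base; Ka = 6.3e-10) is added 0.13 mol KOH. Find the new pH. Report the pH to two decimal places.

OH- converts HCN to CN-: HCN → 0.07 mol, CN- → 0.497 mol.
pKa = −log(6.3 × 10^-10) = 9.201
pH = pKa + log(n_CN-/n_HCN) = 9.201 + log(0.497/0.07) = 9.201 + (+0.851)

pH = 10.05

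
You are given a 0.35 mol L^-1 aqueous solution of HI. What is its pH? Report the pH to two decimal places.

pH = 0.46

HI is a strong acid and dissociates completely, so [H+] = 0.35 M.
pH = -log(0.35) = 0.46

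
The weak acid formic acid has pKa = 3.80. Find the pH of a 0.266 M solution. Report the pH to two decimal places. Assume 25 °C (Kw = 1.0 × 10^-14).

HCOOH ⇌ HCOO- + H+
Ka = 10^(−3.80) = 1.58 × 10^-4
Ka = [H+]²/(0.266 − [H+]) = 1.58 × 10^-4
Since Ka ≪ C₀, [H+] ≈ √(Ka·C₀) = 6.48 × 10^-3 M.
pH = −log[H+] = −log(6.48 × 10^-3) = 2.19

pH = 2.19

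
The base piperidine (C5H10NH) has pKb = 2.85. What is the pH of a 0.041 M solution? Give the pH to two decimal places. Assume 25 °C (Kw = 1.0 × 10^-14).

pH = 11.84

C5H10NH + H2O ⇌ C5H10NH2+ + OH-
Kb = 10^(−2.85) = 1.41 × 10^-3
Kb = x²/(0.041 − x) = 1.41 × 10^-3
Here C₀/Kb ≈ 29.1, so the small-x approximation fails. Use the quadratic:
x = (−Kb + √(Kb² + 4·Kb·C₀))/2 = 6.93 × 10^-3 M
pOH = −log(6.93 × 10^-3) = 2.16; pH = 14.00 − 2.16 = 11.84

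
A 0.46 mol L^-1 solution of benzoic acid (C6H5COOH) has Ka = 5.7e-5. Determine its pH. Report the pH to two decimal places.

C6H5COOH ⇌ C6H5COO- + H+
Let x = [H+] at equilibrium. Ka = x²/(0.46 − x).
Neglecting x in the denominator: x = √(5.7 × 10^-5 × 0.46) = 5.12 × 10^-3 M
Check: 1.1% ionized — well under 5%, approximation valid.
pH = −log[H+] = −log(5.12 × 10^-3) = 2.29

pH = 2.29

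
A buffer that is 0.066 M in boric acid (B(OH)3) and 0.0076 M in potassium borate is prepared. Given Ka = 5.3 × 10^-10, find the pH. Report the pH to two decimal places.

pH = 8.34

pKa = −log(5.3 × 10^-10) = 9.276
Using pH = pKa + log([base]/[acid]) with [base]/[acid] = 0.0076/0.066:
pH = 9.276 + (-0.939) = 8.34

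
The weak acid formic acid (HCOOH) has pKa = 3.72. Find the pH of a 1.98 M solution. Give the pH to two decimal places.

pH = 1.71

HCOOH ⇌ HCOO- + H+
Ka = 10^(−3.72) = 1.91 × 10^-4
Ka = x²/(1.98 − x) = 1.91 × 10^-4
Assume x ≪ 1.98: x ≈ √(1.91 × 10^-4 × 1.98) = 1.94 × 10^-2 M
pH = −log[H+] = −log(1.94 × 10^-2) = 1.71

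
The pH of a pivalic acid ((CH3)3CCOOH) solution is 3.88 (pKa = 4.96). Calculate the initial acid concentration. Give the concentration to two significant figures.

[H+] = 10^(-3.88) = 1.32 × 10^-4 M = x
Ka = 10^(−4.96) = 1.10 × 10^-5
Ka = x²/(C₀ − x) ⇒ C₀ = x + x²/Ka
C₀ = 1.32 × 10^-4 + (1.32 × 10^-4)²/(1.10 × 10^-5) = 1.72 × 10^-3 M

C₀ = 1.7 × 10^-3 M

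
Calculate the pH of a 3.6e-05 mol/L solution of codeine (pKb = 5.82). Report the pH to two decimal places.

pH = 8.82

C18H21NO3 + H2O ⇌ C18H22NO3+ + OH-
Kb = 10^(−5.82) = 1.51 × 10^-6
Kb = [OH-]²/(3.6e-05 − [OH-]) = 1.51 × 10^-6
[OH-] is not negligible relative to C₀; solve [OH-]² + 1.51e-06·[OH-] − 5.44e-11 = 0.
[OH-] = [−1.51e-06 + √(1.51e-06² + 2.17e-10)]/2 = 6.66 × 10^-6 M
pOH = 5.18, so pH = 14.00 − pOH = 8.82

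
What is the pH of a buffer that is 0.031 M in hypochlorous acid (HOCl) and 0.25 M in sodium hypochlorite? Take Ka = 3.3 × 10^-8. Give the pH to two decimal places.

pKa = −log(3.3 × 10^-8) = 7.481
pH = pKa + log([A⁻]/[HA]) = 7.481 + log(0.25/0.031)
pH = 7.481 + (+0.907) = 8.39

pH = 8.39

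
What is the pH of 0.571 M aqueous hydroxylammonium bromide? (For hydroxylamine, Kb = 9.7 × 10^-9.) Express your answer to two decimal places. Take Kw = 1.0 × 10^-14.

NH3OH+ is the conjugate acid of the weak base NH2OH.
Ka = Kw/Kb = 1.0×10^-14 / 9.7 × 10^-9 = 1.03 × 10^-6
Ka = [H+]²/(0.571 − [H+]) = 1.03 × 10^-6
Assume [H+] ≪ 0.571: [H+] ≈ √(1.03 × 10^-6 × 0.571) = 7.67 × 10^-4 M
Check: 0.13% ionized — well under 5%, approximation valid.
pH = −log[H+] = −log(7.67 × 10^-4) = 3.12

pH = 3.12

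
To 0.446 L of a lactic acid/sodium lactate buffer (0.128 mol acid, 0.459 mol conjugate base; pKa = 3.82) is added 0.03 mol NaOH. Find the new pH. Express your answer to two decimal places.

pH = 4.52

After neutralization: n(CH3CH(OH)COOH) = 0.098 mol, n(CH3CH(OH)COO-) = 0.489 mol.
pH = pKa + log([A⁻]/[HA]) = 3.82 + log(0.489/0.098) = 3.82 +0.698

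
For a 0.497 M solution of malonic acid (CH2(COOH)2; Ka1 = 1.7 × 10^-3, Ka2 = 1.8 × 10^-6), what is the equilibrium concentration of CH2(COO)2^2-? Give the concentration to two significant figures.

First ionization gives [H+] ≈ [CH2(COOH)COO-] = 2.82 × 10^-2 M.
Second step: Ka2 = [H+][CH2(COO)2^2-]/[CH2(COOH)COO-] ≈ [CH2(COO)2^2-] (since [H+] ≈ [CH2(COOH)COO-]).
So [CH2(COO)2^2-] ≈ Ka2.

1.8 × 10^-6 M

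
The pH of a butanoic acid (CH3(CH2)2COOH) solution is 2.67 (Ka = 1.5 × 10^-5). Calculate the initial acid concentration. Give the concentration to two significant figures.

[H+] = 10^(-2.67) = 2.14 × 10^-3 M = x
Ka = x²/(C₀ − x) ⇒ C₀ = x + x²/Ka
C₀ = 2.14 × 10^-3 + (2.14 × 10^-3)²/(1.5 × 10^-5) = 3.07 × 10^-1 M

C₀ = 3.1 × 10^-1 M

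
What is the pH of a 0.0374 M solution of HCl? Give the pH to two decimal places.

pH = 1.43

HCl is a strong acid and dissociates completely, so [H+] = 0.0374 M.
pH = -log(0.0374) = 1.43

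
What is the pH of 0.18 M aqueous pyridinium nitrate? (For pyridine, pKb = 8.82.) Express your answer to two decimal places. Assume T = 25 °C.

pH = 2.96

C5H5NH+ is the conjugate acid of the weak base C5H5N.
Kb = 10^(−8.82) = 1.51 × 10^-9
Ka = Kw/Kb = 1.0×10^-14 / 1.51 × 10^-9 = 6.62 × 10^-6
Let x = [H+] at equilibrium. Ka = x²/(0.18 − x).
Neglecting x in the denominator: x = √(6.62 × 10^-6 × 0.18) = 1.09 × 10^-3 M
Check: 0.61% ionized — well under 5%, approximation valid.
pH = −log(1.09 × 10^-3) = 2.96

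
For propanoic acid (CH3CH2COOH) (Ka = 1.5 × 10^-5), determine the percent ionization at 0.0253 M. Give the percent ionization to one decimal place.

CH3CH2COOH ⇌ CH3CH2COO- + H+; let x = [H+] at equilibrium.
x ≈ √(Ka·C₀) = √(1.5 × 10^-5 × 0.0253) = 6.16 × 10^-4 M
% ionization = x/C₀ × 100% = 6.16 × 10^-4/0.0253 × 100% = 2.4%

2.4%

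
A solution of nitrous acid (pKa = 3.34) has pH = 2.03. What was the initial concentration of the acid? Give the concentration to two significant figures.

[H+] = 10^(-2.03) = 9.33 × 10^-3 M = x
Ka = 10^(−3.34) = 4.57 × 10^-4
Ka = x²/(C₀ − x) ⇒ C₀ = x + x²/Ka
C₀ = 9.33 × 10^-3 + (9.33 × 10^-3)²/(4.57 × 10^-4) = 2.00 × 10^-1 M

C₀ = 2.0 × 10^-1 M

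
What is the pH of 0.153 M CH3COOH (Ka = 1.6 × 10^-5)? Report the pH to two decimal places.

CH3COOH ⇌ CH3COO- + H+
From the ICE table, Ka = [H+]²/(0.153 − [H+]) = 1.6 × 10^-5.
Since Ka ≪ C₀, [H+] ≈ √(Ka·C₀) = 1.56 × 10^-3 M.
([H+]/C₀ = 1% < 5%, so the approximation holds.)
pH = −log(1.56 × 10^-3) = 2.81

pH = 2.81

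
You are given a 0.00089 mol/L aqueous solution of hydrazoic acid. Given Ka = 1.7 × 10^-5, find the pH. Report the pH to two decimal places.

pH = 3.94

HN3 ⇌ N3- + H+
Let x = [H+] at equilibrium. Ka = x²/(0.00089 − x).
Here C₀/Ka ≈ 52.4, so the small-x approximation fails. Use the quadratic:
x = (−Ka + √(Ka² + 4·Ka·C₀))/2 = 1.15 × 10^-4 M
pH = −log(1.15 × 10^-4) = 3.94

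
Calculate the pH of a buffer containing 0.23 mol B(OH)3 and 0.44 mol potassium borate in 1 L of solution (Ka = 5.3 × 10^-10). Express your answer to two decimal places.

pKa = −log(5.3 × 10^-10) = 9.276
Using pH = pKa + log([base]/[acid]) with [base]/[acid] = 0.44/0.23:
pH = 9.276 + (+0.282) = 9.56

pH = 9.56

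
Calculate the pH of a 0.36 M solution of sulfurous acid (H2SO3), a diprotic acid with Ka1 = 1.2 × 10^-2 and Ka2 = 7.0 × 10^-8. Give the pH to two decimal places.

Since Ka1 ≫ Ka2, the first ionization dominates [H+].
Ka1 = x²/(0.36 − x) = 1.2 × 10^-2
Solving the quadratic: x = (−Ka1 + √(Ka1² + 4·Ka1·C₀))/2 = 6.00 × 10^-2 M
pH = −log(6.00 × 10^-2) = 1.22

pH = 1.22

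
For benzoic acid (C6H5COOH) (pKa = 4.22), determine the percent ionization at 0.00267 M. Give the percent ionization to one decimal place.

13.9%

C6H5COOH ⇌ C6H5COO- + H+; let x = [H+] at equilibrium.
Ka = 10^(−4.22) = 6.03 × 10^-5
Solve x² + 6.03e-05x − 1.61e-07 = 0 → x = 3.72 × 10^-4 M
Fraction ionized = 3.72 × 10^-4 / 0.00267 = 0.1393 → 13.9%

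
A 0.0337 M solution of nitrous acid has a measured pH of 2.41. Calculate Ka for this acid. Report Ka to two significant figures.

Ka = 5.1 × 10^-4

[H+] = 10^(-2.41) = 3.89 × 10^-3 M
At equilibrium [HA] = 0.0337 − 3.89 × 10^-3 = 2.98 × 10^-2 M
Ka = [H+][A-]/[HA] = (3.89 × 10^-3)² / 2.98 × 10^-2 = 5.1 × 10^-4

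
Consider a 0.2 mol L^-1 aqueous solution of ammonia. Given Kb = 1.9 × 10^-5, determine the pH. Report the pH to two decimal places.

NH3 + H2O ⇌ NH4+ + OH-
Let x = [OH-] at equilibrium. Kb = x²/(0.2 − x).
Assume x ≪ 0.2: x ≈ √(1.9 × 10^-5 × 0.2) = 1.95 × 10^-3 M
pOH = 2.71, so pH = 14.00 − pOH = 11.29

pH = 11.29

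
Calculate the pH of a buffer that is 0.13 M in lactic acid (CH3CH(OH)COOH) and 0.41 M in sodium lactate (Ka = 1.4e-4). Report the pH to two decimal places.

pKa = −log(1.4 × 10^-4) = 3.854
Using pH = pKa + log([base]/[acid]) with [base]/[acid] = 0.41/0.13:
pH = 3.854 + (+0.499) = 4.35

pH = 4.35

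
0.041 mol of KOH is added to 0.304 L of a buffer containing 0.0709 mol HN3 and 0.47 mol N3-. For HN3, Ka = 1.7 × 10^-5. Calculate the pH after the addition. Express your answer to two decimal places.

After neutralization: n(HN3) = 0.0299 mol, n(N3-) = 0.511 mol.
pKa = −log(1.7 × 10^-5) = 4.770
pH = pKa + log(n_N3-/n_HN3) = 4.770 + log(0.511/0.0299) = 4.770 + (+1.233)

pH = 6.00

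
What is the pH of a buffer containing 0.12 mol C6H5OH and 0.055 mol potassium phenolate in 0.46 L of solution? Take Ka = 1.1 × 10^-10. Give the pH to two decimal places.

pH = 9.62

pKa = −log(1.1 × 10^-10) = 9.959
Henderson–Hasselbalch: pH = pKa + log([C6H5O-]/[C6H5OH]) = 9.959 + log(0.055/0.12)
pH = 9.959 + (-0.339) = 9.62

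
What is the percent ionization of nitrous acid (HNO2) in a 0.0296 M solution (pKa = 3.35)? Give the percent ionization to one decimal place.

11.6%

HNO2 ⇌ NO2- + H+; let x = [H+] at equilibrium.
Ka = 10^(−3.35) = 4.47 × 10^-4
Solve x² + 0.000447x − 1.32e-05 = 0 → x = 3.42 × 10^-3 M
% ionization = x/C₀ × 100% = 3.42 × 10^-3/0.0296 × 100% = 11.6%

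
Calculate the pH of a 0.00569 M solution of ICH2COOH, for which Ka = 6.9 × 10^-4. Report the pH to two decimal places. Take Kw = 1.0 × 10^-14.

ICH2COOH ⇌ ICH2COO- + H+
Let x = [H+] at equilibrium. Ka = x²/(0.00569 − x).
The 5% rule fails; solving x² + Ka·x − Ka·C₀ = 0 exactly:
x = [−0.00069 + √(0.00069² + 1.57e-05)]/2 = 1.67 × 10^-3 M
pH = −log(1.67 × 10^-3) = 2.78

pH = 2.78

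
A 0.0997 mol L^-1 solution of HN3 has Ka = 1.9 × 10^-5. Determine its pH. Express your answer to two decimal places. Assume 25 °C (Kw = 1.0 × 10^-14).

pH = 2.86

HN3 ⇌ N3- + H+
From the ICE table, Ka = [H+]²/(0.0997 − [H+]) = 1.9 × 10^-5.
Neglecting [H+] in the denominator: [H+] = √(1.9 × 10^-5 × 0.0997) = 1.38 × 10^-3 M
Check: 1.4% ionized — well under 5%, approximation valid.
pH = −log[H+] = −log(1.38 × 10^-3) = 2.86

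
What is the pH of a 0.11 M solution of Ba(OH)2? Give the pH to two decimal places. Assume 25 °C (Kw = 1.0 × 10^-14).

pH = 13.34

Ba(OH)2 is a strong base (each formula unit releases 2 OH-); [OH-] = 0.22 M.
pOH = -log(0.22) = 0.66
pH = 14.00 - 0.66 = 13.34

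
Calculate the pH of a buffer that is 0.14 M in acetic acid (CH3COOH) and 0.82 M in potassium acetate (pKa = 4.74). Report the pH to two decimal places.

pH = pKa + log([A⁻]/[HA]) = 4.74 + log(0.82/0.14)
pH = 4.74 + (+0.768) = 5.51

pH = 5.51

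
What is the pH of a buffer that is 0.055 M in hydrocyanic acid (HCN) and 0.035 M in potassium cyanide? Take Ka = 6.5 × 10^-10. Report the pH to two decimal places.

pH = 8.99

pKa = −log(6.5 × 10^-10) = 9.187
Using pH = pKa + log([base]/[acid]) with [base]/[acid] = 0.035/0.055:
pH = 9.187 + (-0.196) = 8.99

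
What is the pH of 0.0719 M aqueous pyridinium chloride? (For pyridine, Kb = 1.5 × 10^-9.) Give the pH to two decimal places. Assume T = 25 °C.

C5H5NH+ is the conjugate acid of the weak base C5H5N.
Ka = Kw/Kb = 1.0×10^-14 / 1.5 × 10^-9 = 6.67 × 10^-6
Ka = [H+]²/(0.0719 − [H+]) = 6.67 × 10^-6
Neglecting [H+] in the denominator: [H+] = √(6.67 × 10^-6 × 0.0719) = 6.93 × 10^-4 M
pH = −log(6.93 × 10^-4) = 3.16

pH = 3.16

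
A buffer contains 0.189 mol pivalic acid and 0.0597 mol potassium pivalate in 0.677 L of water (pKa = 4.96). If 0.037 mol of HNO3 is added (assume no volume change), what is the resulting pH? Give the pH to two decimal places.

pH = 3.96

Added H+ converts (CH3)3CCOO- to (CH3)3CCOOH: (CH3)3CCOOH → 0.226 mol, (CH3)3CCOO- → 0.0227 mol.
Henderson–Hasselbalch with mole ratio 0.0227/0.226: pH = 4.96 + (-0.998)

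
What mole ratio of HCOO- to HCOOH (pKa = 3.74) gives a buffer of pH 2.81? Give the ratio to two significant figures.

pH = pKa + log(r) ⇒ log(r) = 2.81 − 3.74 = -0.93
r = [HCOO-]/[HCOOH] = 10^(-0.93) = 0.117

ratio = 0.12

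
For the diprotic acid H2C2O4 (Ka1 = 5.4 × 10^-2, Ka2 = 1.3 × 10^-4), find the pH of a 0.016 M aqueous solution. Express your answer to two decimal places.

pH = 1.89

Ka1 ≫ Ka2, so treat the first dissociation as the only significant source of H+.
Ka1 = x²/(0.016 − x) = 5.4 × 10^-2
Solving the quadratic: x = (−Ka1 + √(Ka1² + 4·Ka1·C₀))/2 = 1.29 × 10^-2 M
pH = −log(1.29 × 10^-2) = 1.89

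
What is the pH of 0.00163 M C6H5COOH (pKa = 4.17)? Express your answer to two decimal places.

pH = 3.52

C6H5COOH ⇌ C6H5COO- + H+
Ka = 10^(−4.17) = 6.76 × 10^-5
Let x = [H+] at equilibrium. Ka = x²/(0.00163 − x).
x is not negligible relative to C₀; solve x² + 6.76e-05·x − 1.1e-07 = 0.
x = (−Ka + √(Ka² + 4·Ka·C₀))/2 = 3.00 × 10^-4 M
pH = −log[H+] = −log(3.00 × 10^-4) = 3.52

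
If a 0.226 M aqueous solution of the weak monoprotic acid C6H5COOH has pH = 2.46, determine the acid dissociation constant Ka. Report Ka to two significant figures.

[H+] = 10^(-2.46) = 3.47 × 10^-3 M
At equilibrium [HA] = 0.226 − 3.47 × 10^-3 = 2.23 × 10^-1 M
Ka = [H+][A-]/[HA] = (3.47 × 10^-3)² / 2.23 × 10^-1 = 5.4 × 10^-5

Ka = 5.4 × 10^-5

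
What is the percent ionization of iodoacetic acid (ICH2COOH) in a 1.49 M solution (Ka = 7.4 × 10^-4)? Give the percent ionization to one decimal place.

2.2%

ICH2COOH ⇌ ICH2COO- + H+; let x = [H+] at equilibrium.
x ≈ √(Ka·C₀) = √(7.4 × 10^-4 × 1.49) = 3.32 × 10^-2 M
% ionization = x/C₀ × 100% = 3.32 × 10^-2/1.49 × 100% = 2.2%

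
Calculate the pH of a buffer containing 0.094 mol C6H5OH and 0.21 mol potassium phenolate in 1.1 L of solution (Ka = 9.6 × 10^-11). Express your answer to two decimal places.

pKa = −log(9.6 × 10^-11) = 10.018
pH = pKa + log([A⁻]/[HA]) = 10.018 + log(0.21/0.094)
pH = 10.018 + (+0.349) = 10.37

pH = 10.37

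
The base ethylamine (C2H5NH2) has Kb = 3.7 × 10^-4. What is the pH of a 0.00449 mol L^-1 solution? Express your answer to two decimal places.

C2H5NH2 + H2O ⇌ C2H5NH3+ + OH-
Kb = [OH-]²/(0.00449 − [OH-]) = 3.7 × 10^-4
[OH-] is not negligible relative to C₀; solve [OH-]² + 0.00037·[OH-] − 1.66e-06 = 0.
[OH-] = [−0.00037 + √(0.00037² + 6.65e-06)]/2 = 1.12 × 10^-3 M
pOH = −log(1.12 × 10^-3) = 2.95; pH = 14.00 − 2.95 = 11.05

pH = 11.05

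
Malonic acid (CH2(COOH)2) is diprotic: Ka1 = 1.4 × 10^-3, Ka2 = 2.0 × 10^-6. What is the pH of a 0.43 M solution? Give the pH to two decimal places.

pH = 1.62

Ka1 ≫ Ka2, so treat the first dissociation as the only significant source of H+.
Ka1 = x²/(0.43 − x) = 1.4 × 10^-3
Solving the quadratic: x = (−Ka1 + √(Ka1² + 4·Ka1·C₀))/2 = 2.38 × 10^-2 M
pH = −log(2.38 × 10^-2) = 1.62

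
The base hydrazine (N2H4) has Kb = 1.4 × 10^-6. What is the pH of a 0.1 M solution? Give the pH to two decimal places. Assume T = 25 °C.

pH = 10.57

N2H4 + H2O ⇌ N2H5+ + OH-
From the ICE table, Kb = [OH-]²/(0.1 − [OH-]) = 1.4 × 10^-6.
Since Kb ≪ C₀, [OH-] ≈ √(Kb·C₀) = 3.74 × 10^-4 M.
([OH-]/C₀ = 0.37% < 5%, so the approximation holds.)
pOH = 3.43, so pH = 14.00 − pOH = 10.57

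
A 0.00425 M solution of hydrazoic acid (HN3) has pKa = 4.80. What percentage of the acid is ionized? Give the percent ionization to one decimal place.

5.9%

HN3 ⇌ N3- + H+; let x = [H+] at equilibrium.
Ka = 10^(−4.80) = 1.58 × 10^-5
Ka = x²/(C₀ − x); solving the quadratic gives x = 2.51 × 10^-4 M.
% ionization = x/C₀ × 100% = 2.51 × 10^-4/0.00425 × 100% = 5.9%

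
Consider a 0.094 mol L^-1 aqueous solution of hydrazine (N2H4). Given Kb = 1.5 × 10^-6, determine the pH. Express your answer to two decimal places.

pH = 10.57

N2H4 + H2O ⇌ N2H5+ + OH-
Kb = x²/(0.094 − x) = 1.5 × 10^-6
Neglecting x in the denominator: x = √(1.5 × 10^-6 × 0.094) = 3.75 × 10^-4 M
pOH = 3.43, so pH = 14.00 − pOH = 10.57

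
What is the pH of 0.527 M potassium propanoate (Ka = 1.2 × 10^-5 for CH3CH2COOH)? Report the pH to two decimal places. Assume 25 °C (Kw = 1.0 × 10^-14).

CH3CH2COO- is the conjugate base of the weak acid CH3CH2COOH.
Kb = Kw/Ka = 1.0×10^-14 / 1.2 × 10^-5 = 8.33 × 10^-10
From the ICE table, Kb = x²/(0.527 − x) = 8.33 × 10^-10.
Assume x ≪ 0.527: x ≈ √(8.33 × 10^-10 × 0.527) = 2.10 × 10^-5 M
Check: 0.004% ionized — well under 5%, approximation valid.
pOH = 4.68, so pH = 14.00 − pOH = 9.32

pH = 9.32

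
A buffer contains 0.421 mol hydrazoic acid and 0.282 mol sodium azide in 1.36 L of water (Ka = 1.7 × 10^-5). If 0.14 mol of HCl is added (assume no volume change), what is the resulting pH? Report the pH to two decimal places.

pH = 4.17

After neutralization: n(HN3) = 0.561 mol, n(N3-) = 0.142 mol.
pKa = −log(1.7 × 10^-5) = 4.770
pH = pKa + log(n_N3-/n_HN3) = 4.770 + log(0.142/0.561) = 4.770 + (-0.597)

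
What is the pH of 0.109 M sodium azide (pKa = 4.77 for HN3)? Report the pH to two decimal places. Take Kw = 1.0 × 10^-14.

N3- is the conjugate base of the weak acid HN3.
Ka = 10^(−4.77) = 1.70 × 10^-5
Kb = Kw/Ka = 1.0×10^-14 / 1.70 × 10^-5 = 5.88 × 10^-10
From the ICE table, Kb = [OH-]²/(0.109 − [OH-]) = 5.88 × 10^-10.
Assume [OH-] ≪ 0.109: [OH-] ≈ √(5.88 × 10^-10 × 0.109) = 8.01 × 10^-6 M
([OH-]/C₀ = 0.0073% < 5%, so the approximation holds.)
pOH = −log(8.01 × 10^-6) = 5.10; pH = 14.00 − 5.10 = 8.90

pH = 8.90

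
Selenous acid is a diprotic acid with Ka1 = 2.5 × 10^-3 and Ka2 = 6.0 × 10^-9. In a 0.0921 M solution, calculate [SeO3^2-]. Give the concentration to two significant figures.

6.0 × 10^-9 M

First ionization gives [H+] ≈ [HSeO3-] = 1.40 × 10^-2 M.
Second step: Ka2 = [H+][SeO3^2-]/[HSeO3-] ≈ [SeO3^2-] (since [H+] ≈ [HSeO3-]).
So [SeO3^2-] ≈ Ka2.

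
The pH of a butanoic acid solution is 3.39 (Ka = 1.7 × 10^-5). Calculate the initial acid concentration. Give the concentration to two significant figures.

[H+] = 10^(-3.39) = 4.07 × 10^-4 M = x
Ka = x²/(C₀ − x) ⇒ C₀ = x + x²/Ka
C₀ = 4.07 × 10^-4 + (4.07 × 10^-4)²/(1.7 × 10^-5) = 1.02 × 10^-2 M

C₀ = 1.0 × 10^-2 M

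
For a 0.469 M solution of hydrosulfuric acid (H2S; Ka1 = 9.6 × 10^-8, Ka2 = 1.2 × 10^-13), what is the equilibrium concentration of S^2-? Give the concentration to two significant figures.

First ionization gives [H+] ≈ [HS-] = 2.12 × 10^-4 M.
Second step: Ka2 = [H+][S^2-]/[HS-] ≈ [S^2-] (since [H+] ≈ [HS-]).
So [S^2-] ≈ Ka2.

1.2 × 10^-13 M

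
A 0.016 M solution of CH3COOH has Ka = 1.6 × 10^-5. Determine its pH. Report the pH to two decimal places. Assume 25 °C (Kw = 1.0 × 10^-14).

CH3COOH ⇌ CH3COO- + H+
Let x = [H+] at equilibrium. Ka = x²/(0.016 − x).
Since Ka ≪ C₀, x ≈ √(Ka·C₀) = 5.06 × 10^-4 M.
pH = −log[H+] = −log(5.06 × 10^-4) = 3.30

pH = 3.30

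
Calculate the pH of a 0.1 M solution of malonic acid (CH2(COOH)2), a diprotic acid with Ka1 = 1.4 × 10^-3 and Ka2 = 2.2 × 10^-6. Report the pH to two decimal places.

pH = 1.95

Since Ka1 ≫ Ka2, the first ionization dominates [H+].
Ka1 = x²/(0.1 − x) = 1.4 × 10^-3
Solving the quadratic: x = (−Ka1 + √(Ka1² + 4·Ka1·C₀))/2 = 1.12 × 10^-2 M
pH = −log(1.12 × 10^-2) = 1.95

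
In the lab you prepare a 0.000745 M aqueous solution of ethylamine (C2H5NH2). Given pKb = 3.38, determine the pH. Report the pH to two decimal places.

pH = 10.59

C2H5NH2 + H2O ⇌ C2H5NH3+ + OH-
Kb = 10^(−3.38) = 4.17 × 10^-4
Kb = [OH-]²/(0.000745 − [OH-]) = 4.17 × 10^-4
The 5% rule fails; solving [OH-]² + Kb·[OH-] − Kb·C₀ = 0 exactly:
[OH-] = [−0.000417 + √(0.000417² + 1.24e-06)]/2 = 3.87 × 10^-4 M
pOH = 3.41, so pH = 14.00 − pOH = 10.59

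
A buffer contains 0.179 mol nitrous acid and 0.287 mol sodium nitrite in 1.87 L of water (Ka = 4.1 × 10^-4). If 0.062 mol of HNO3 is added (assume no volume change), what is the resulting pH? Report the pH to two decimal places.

pH = 3.36

After neutralization: n(HNO2) = 0.241 mol, n(NO2-) = 0.225 mol.
pKa = −log(4.1 × 10^-4) = 3.387
Henderson–Hasselbalch with mole ratio 0.225/0.241: pH = 3.387 + (-0.030)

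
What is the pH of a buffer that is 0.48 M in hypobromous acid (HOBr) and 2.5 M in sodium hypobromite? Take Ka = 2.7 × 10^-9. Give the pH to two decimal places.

pH = 9.29

pKa = −log(2.7 × 10^-9) = 8.569
Using pH = pKa + log([base]/[acid]) with [base]/[acid] = 2.5/0.48:
pH = 8.569 + (+0.717) = 9.29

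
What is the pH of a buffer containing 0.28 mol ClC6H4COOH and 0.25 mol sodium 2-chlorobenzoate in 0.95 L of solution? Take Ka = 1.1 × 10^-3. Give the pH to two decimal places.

pKa = −log(1.1 × 10^-3) = 2.959
pH = pKa + log([A⁻]/[HA]) = 2.959 + log(0.25/0.28)
pH = 2.959 + (-0.049) = 2.91

pH = 2.91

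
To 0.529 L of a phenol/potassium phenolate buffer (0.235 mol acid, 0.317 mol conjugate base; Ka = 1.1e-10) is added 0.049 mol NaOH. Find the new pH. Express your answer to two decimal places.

pH = 10.25

OH- converts C6H5OH to C6H5O-: C6H5OH → 0.186 mol, C6H5O- → 0.366 mol.
pKa = −log(1.1 × 10^-10) = 9.959
pH = pKa + log([A⁻]/[HA]) = 9.959 + log(0.366/0.186) = 9.959 +0.294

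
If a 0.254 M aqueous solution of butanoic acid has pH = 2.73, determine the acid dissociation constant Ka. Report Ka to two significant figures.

[H+] = 10^(-2.73) = 1.86 × 10^-3 M
At equilibrium [HA] = 0.254 − 1.86 × 10^-3 = 2.52 × 10^-1 M
Ka = [H+][A-]/[HA] = (1.86 × 10^-3)² / 2.52 × 10^-1 = 1.4 × 10^-5

Ka = 1.4 × 10^-5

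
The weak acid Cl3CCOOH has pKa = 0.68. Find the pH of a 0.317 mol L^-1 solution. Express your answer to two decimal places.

pH = 0.76

Cl3CCOOH ⇌ Cl3CCOO- + H+
Ka = 10^(−0.68) = 2.09 × 10^-1
Ka = x²/(0.317 − x) = 2.09 × 10^-1
x is not negligible relative to C₀; solve x² + 0.209·x − 0.0663 = 0.
x = (−Ka + √(Ka² + 4·Ka·C₀))/2 = 1.73 × 10^-1 M
pH = −log(1.73 × 10^-1) = 0.76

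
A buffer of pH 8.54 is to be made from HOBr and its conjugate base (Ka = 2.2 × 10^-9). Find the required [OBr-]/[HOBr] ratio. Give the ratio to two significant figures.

pKa = -log(2.2 × 10^-9) = 8.658
pH = pKa + log(r) ⇒ log(r) = 8.54 − 8.658 = -0.118
r = [OBr-]/[HOBr] = 10^(-0.118) = 0.762

ratio = 0.76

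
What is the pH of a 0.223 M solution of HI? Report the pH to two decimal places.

pH = 0.65

HI is a strong acid and dissociates completely, so [H+] = 0.223 M.
pH = -log(0.223) = 0.65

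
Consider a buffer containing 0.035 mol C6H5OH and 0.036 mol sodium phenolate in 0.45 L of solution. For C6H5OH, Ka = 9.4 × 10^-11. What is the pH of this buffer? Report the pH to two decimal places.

pH = 10.04

pKa = −log(9.4 × 10^-11) = 10.027
Using pH = pKa + log([base]/[acid]) with [base]/[acid] = 0.036/0.035:
pH = 10.027 + (+0.012) = 10.04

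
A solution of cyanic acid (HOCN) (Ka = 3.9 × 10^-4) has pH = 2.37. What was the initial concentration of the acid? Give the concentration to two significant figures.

[H+] = 10^(-2.37) = 4.27 × 10^-3 M = x
Ka = x²/(C₀ − x) ⇒ C₀ = x + x²/Ka
C₀ = 4.27 × 10^-3 + (4.27 × 10^-3)²/(3.9 × 10^-4) = 5.10 × 10^-2 M

C₀ = 5.1 × 10^-2 M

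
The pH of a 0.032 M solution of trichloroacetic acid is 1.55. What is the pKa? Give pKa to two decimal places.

[H+] = 10^(-1.55) = 2.82 × 10^-2 M
At equilibrium [HA] = 0.032 − 2.82 × 10^-2 = 3.80 × 10^-3 M
Ka = [H+][A-]/[HA] = (2.82 × 10^-2)² / 3.80 × 10^-3 = 2.09 × 10^-1
pKa = -log(2.09 × 10^-1) = 0.68

pKa = 0.68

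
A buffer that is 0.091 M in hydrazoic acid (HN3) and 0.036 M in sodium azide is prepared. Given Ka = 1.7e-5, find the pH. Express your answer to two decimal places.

pH = 4.37

pKa = −log(1.7 × 10^-5) = 4.770
Henderson–Hasselbalch: pH = pKa + log([N3-]/[HN3]) = 4.770 + log(0.036/0.091)
pH = 4.770 + (-0.403) = 4.37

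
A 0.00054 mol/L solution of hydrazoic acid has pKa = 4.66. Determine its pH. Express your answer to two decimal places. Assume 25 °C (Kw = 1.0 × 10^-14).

pH = 4.01

HN3 ⇌ N3- + H+
Ka = 10^(−4.66) = 2.19 × 10^-5
Let x = [H+] at equilibrium. Ka = x²/(0.00054 − x).
Here C₀/Ka ≈ 24.7, so the small-x approximation fails. Use the quadratic:
x = [−2.19e-05 + √(2.19e-05² + 4.73e-08)]/2 = 9.83 × 10^-5 M
pH = −log(9.83 × 10^-5) = 4.01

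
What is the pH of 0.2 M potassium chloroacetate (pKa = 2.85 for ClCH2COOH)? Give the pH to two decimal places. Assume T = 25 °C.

ClCH2COO- is the conjugate base of the weak acid ClCH2COOH.
Ka = 10^(−2.85) = 1.41 × 10^-3
Kb = Kw/Ka = 1.0×10^-14 / 1.41 × 10^-3 = 7.09 × 10^-12
From the ICE table, Kb = [OH-]²/(0.2 − [OH-]) = 7.09 × 10^-12.
Neglecting [OH-] in the denominator: [OH-] = √(7.09 × 10^-12 × 0.2) = 1.19 × 10^-6 M
pOH = 5.92, so pH = 14.00 − pOH = 8.08

pH = 8.08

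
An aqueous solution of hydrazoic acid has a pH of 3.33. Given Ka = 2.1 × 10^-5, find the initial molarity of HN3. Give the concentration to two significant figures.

[H+] = 10^(-3.33) = 4.68 × 10^-4 M = x
Ka = x²/(C₀ − x) ⇒ C₀ = x + x²/Ka
C₀ = 4.68 × 10^-4 + (4.68 × 10^-4)²/(2.1 × 10^-5) = 1.09 × 10^-2 M

C₀ = 1.1 × 10^-2 M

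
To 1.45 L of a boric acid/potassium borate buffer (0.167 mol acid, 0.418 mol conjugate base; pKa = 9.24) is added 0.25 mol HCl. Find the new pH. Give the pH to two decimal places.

Added H+ converts B(OH)4- to B(OH)3: B(OH)3 → 0.417 mol, B(OH)4- → 0.168 mol.
Henderson–Hasselbalch with mole ratio 0.168/0.417: pH = 9.24 + (-0.395)

pH = 8.85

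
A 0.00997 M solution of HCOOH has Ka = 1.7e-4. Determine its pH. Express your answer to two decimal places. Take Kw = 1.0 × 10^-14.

HCOOH ⇌ HCOO- + H+
From the ICE table, Ka = [H+]²/(0.00997 − [H+]) = 1.7 × 10^-4.
[H+] is not negligible relative to C₀; solve [H+]² + 0.00017·[H+] − 1.69e-06 = 0.
[H+] = [−0.00017 + √(0.00017² + 6.78e-06)]/2 = 1.22 × 10^-3 M
pH = −log(1.22 × 10^-3) = 2.91

pH = 2.91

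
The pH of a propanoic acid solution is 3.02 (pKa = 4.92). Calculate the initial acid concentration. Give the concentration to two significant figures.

[H+] = 10^(-3.02) = 9.55 × 10^-4 M = x
Ka = 10^(−4.92) = 1.20 × 10^-5
Ka = x²/(C₀ − x) ⇒ C₀ = x + x²/Ka
C₀ = 9.55 × 10^-4 + (9.55 × 10^-4)²/(1.20 × 10^-5) = 7.70 × 10^-2 M

C₀ = 7.7 × 10^-2 M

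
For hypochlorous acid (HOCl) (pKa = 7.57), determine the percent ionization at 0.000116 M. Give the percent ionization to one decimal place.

1.5%

HOCl ⇌ OCl- + H+; let x = [H+] at equilibrium.
Ka = 10^(−7.57) = 2.69 × 10^-8
x ≈ √(Ka·C₀) = √(2.69 × 10^-8 × 0.000116) = 1.77 × 10^-6 M
% ionization = x/C₀ × 100% = 1.77 × 10^-6/0.000116 × 100% = 1.5%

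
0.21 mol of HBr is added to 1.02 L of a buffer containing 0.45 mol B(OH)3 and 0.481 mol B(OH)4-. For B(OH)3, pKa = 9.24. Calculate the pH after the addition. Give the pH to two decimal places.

Added H+ converts B(OH)4- to B(OH)3: B(OH)3 → 0.66 mol, B(OH)4- → 0.271 mol.
pH = pKa + log(n_B(OH)4-/n_B(OH)3) = 9.24 + log(0.271/0.66) = 9.24 + (-0.387)

pH = 8.85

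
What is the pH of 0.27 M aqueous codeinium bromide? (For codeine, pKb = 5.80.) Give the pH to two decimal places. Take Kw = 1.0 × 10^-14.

C18H22NO3+ is the conjugate acid of the weak base C18H21NO3.
Kb = 10^(−5.80) = 1.58 × 10^-6
Ka = Kw/Kb = 1.0×10^-14 / 1.58 × 10^-6 = 6.33 × 10^-9
Ka = [H+]²/(0.27 − [H+]) = 6.33 × 10^-9
Neglecting [H+] in the denominator: [H+] = √(6.33 × 10^-9 × 0.27) = 4.13 × 10^-5 M
Check: 0.015% ionized — well under 5%, approximation valid.
pH = −log(4.13 × 10^-5) = 4.38

pH = 4.38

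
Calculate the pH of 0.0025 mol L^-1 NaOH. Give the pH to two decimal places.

pH = 11.40

NaOH is a strong base; [OH-] = 0.0025 M.
pOH = -log(0.0025) = 2.60
pH = 14.00 - 2.60 = 11.40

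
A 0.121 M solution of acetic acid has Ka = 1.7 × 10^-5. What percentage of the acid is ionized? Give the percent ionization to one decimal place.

CH3COOH ⇌ CH3COO- + H+; let x = [H+] at equilibrium.
x ≈ √(Ka·C₀) = √(1.7 × 10^-5 × 0.121) = 1.43 × 10^-3 M
% ionization = x/C₀ × 100% = 1.43 × 10^-3/0.121 × 100% = 1.2%

1.2%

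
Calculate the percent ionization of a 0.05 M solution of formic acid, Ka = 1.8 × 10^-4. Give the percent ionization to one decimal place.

HCOOH ⇌ HCOO- + H+; let x = [H+] at equilibrium.
Solve x² + 0.00018x − 9e-06 = 0 → x = 2.91 × 10^-3 M
Fraction ionized = 2.91 × 10^-3 / 0.05 = 0.0582 → 5.8%

5.8%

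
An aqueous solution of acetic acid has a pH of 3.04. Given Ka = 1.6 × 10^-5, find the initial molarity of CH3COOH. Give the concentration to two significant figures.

[H+] = 10^(-3.04) = 9.12 × 10^-4 M = x
Ka = x²/(C₀ − x) ⇒ C₀ = x + x²/Ka
C₀ = 9.12 × 10^-4 + (9.12 × 10^-4)²/(1.6 × 10^-5) = 5.29 × 10^-2 M

C₀ = 5.3 × 10^-2 M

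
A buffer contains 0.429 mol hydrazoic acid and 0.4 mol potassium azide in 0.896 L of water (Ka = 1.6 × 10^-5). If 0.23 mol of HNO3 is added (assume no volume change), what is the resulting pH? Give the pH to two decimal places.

pH = 4.21

After neutralization: n(HN3) = 0.659 mol, n(N3-) = 0.17 mol.
pKa = −log(1.6 × 10^-5) = 4.796
pH = pKa + log(n_N3-/n_HN3) = 4.796 + log(0.17/0.659) = 4.796 + (-0.588)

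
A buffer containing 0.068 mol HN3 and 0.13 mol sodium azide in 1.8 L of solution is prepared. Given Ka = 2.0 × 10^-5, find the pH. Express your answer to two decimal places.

pKa = −log(2.0 × 10^-5) = 4.699
Using pH = pKa + log([base]/[acid]) with [base]/[acid] = 0.13/0.068:
pH = 4.699 + (+0.281) = 4.98

pH = 4.98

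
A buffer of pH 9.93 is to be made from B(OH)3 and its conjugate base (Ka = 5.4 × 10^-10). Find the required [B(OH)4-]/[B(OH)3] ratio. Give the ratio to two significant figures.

ratio = 4.6

pKa = -log(5.4 × 10^-10) = 9.268
pH = pKa + log(r) ⇒ log(r) = 9.93 − 9.268 = +0.662
r = [B(OH)4-]/[B(OH)3] = 10^(+0.662) = 4.59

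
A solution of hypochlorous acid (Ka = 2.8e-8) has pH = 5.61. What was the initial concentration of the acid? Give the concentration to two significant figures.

[H+] = 10^(-5.61) = 2.45 × 10^-6 M = x
Ka = x²/(C₀ − x) ⇒ C₀ = x + x²/Ka
C₀ = 2.45 × 10^-6 + (2.45 × 10^-6)²/(2.8 × 10^-8) = 2.17 × 10^-4 M

C₀ = 2.2 × 10^-4 M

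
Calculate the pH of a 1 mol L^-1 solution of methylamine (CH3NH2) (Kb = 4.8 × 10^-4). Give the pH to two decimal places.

CH3NH2 + H2O ⇌ CH3NH3+ + OH-
From the ICE table, Kb = [OH-]²/(1 − [OH-]) = 4.8 × 10^-4.
Since Kb ≪ C₀, [OH-] ≈ √(Kb·C₀) = 2.19 × 10^-2 M.
Check: 2.2% ionized — well under 5%, approximation valid.
pOH = 1.66, so pH = 14.00 − pOH = 12.34

pH = 12.34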